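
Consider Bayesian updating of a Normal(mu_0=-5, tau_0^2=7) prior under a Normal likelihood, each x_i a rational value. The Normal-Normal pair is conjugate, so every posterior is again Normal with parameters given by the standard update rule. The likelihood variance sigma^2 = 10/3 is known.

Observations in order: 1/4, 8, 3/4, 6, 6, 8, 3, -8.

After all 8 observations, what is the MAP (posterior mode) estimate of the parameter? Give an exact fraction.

227/89

obs 1: x=1/4 → posterior Normal(-179/124, 70/31)
obs 2: x=8 → posterior Normal(493/208, 35/26)
obs 3: x=3/4 → posterior Normal(139/73, 70/73)
obs 4: x=6 → posterior Normal(265/94, 35/47)
obs 5: x=6 → posterior Normal(17/5, 14/23)
obs 6: x=8 → posterior Normal(559/136, 35/68)
obs 7: x=3 → posterior Normal(622/157, 70/157)
obs 8: x=-8 → posterior Normal(227/89, 35/89)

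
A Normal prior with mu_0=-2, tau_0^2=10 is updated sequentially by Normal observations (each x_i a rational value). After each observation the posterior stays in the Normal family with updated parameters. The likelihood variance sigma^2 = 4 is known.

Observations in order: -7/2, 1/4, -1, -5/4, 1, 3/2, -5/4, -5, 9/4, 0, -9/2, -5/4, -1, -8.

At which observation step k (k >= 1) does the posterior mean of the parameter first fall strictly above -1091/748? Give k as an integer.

obs 1: x=-7/2 → posterior Normal(-43/14, 20/7)
obs 2: x=1/4 → posterior Normal(-27/16, 5/3)
obs 3: x=-1 → posterior Normal(-101/68, 20/17)
obs 4: x=-5/4 → posterior Normal(-63/44, 10/11)
obs 5: x=1 → posterior Normal(-53/54, 20/27)
obs 6: x=3/2 → posterior Normal(-19/32, 5/8)
obs 7: x=-5/4 → posterior Normal(-101/148, 20/37)
obs 8: x=-5 → posterior Normal(-67/56, 10/21)
obs 9: x=9/4 → posterior Normal(-39/47, 20/47)
obs 10: x=0 → posterior Normal(-3/4, 5/13)
obs 11: x=-9/2 → posterior Normal(-41/38, 20/57)
obs 12: x=-5/4 → posterior Normal(-271/248, 10/31)
obs 13: x=-1 → posterior Normal(-291/268, 20/67)
obs 14: x=-8 → posterior Normal(-451/288, 5/18)

k = 4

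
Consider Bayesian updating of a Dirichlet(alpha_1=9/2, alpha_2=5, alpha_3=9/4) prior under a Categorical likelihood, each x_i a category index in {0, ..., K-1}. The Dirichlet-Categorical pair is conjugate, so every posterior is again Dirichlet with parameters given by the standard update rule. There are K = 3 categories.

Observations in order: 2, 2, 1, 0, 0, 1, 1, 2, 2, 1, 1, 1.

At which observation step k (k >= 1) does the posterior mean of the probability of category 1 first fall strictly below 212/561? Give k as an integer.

k = 2

obs 1: x=2 → posterior Dirichlet(9/2, 5, 13/4)
obs 2: x=2 → posterior Dirichlet(9/2, 5, 17/4)
obs 3: x=1 → posterior Dirichlet(9/2, 6, 17/4)
obs 4: x=0 → posterior Dirichlet(11/2, 6, 17/4)
obs 5: x=0 → posterior Dirichlet(13/2, 6, 17/4)
obs 6: x=1 → posterior Dirichlet(13/2, 7, 17/4)
obs 7: x=1 → posterior Dirichlet(13/2, 8, 17/4)
obs 8: x=2 → posterior Dirichlet(13/2, 8, 21/4)
obs 9: x=2 → posterior Dirichlet(13/2, 8, 25/4)
obs 10: x=1 → posterior Dirichlet(13/2, 9, 25/4)
obs 11: x=1 → posterior Dirichlet(13/2, 10, 25/4)
obs 12: x=1 → posterior Dirichlet(13/2, 11, 25/4)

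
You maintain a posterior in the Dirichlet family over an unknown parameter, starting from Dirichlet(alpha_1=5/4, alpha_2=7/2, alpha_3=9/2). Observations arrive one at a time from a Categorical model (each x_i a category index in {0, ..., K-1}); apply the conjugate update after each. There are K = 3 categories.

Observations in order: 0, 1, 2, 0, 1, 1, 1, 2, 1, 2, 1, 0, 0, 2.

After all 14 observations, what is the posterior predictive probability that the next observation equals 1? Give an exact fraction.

38/93

obs 1: x=0 → posterior Dirichlet(9/4, 7/2, 9/2)
obs 2: x=1 → posterior Dirichlet(9/4, 9/2, 9/2)
obs 3: x=2 → posterior Dirichlet(9/4, 9/2, 11/2)
obs 4: x=0 → posterior Dirichlet(13/4, 9/2, 11/2)
obs 5: x=1 → posterior Dirichlet(13/4, 11/2, 11/2)
obs 6: x=1 → posterior Dirichlet(13/4, 13/2, 11/2)
obs 7: x=1 → posterior Dirichlet(13/4, 15/2, 11/2)
obs 8: x=2 → posterior Dirichlet(13/4, 15/2, 13/2)
obs 9: x=1 → posterior Dirichlet(13/4, 17/2, 13/2)
obs 10: x=2 → posterior Dirichlet(13/4, 17/2, 15/2)
obs 11: x=1 → posterior Dirichlet(13/4, 19/2, 15/2)
obs 12: x=0 → posterior Dirichlet(17/4, 19/2, 15/2)
obs 13: x=0 → posterior Dirichlet(21/4, 19/2, 15/2)
obs 14: x=2 → posterior Dirichlet(21/4, 19/2, 17/2)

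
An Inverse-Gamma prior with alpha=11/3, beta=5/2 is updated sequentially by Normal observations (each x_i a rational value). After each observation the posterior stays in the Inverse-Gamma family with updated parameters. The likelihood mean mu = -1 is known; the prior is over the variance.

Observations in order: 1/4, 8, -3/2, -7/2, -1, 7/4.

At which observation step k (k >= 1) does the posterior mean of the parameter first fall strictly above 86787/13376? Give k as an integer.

obs 1: x=1/4 → posterior Inverse-Gamma(25/6, 105/32)
obs 2: x=8 → posterior Inverse-Gamma(14/3, 1401/32)
obs 3: x=-3/2 → posterior Inverse-Gamma(31/6, 1405/32)
obs 4: x=-7/2 → posterior Inverse-Gamma(17/3, 1505/32)
obs 5: x=-1 → posterior Inverse-Gamma(37/6, 1505/32)
obs 6: x=7/4 → posterior Inverse-Gamma(20/3, 813/16)

k = 2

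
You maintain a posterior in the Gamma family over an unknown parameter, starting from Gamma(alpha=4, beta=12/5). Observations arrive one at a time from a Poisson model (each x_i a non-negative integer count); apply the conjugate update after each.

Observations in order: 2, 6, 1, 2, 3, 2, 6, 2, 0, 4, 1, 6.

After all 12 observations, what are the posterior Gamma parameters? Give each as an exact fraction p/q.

obs 1: x=2 → posterior Gamma(6, 17/5)
obs 2: x=6 → posterior Gamma(12, 22/5)
obs 3: x=1 → posterior Gamma(13, 27/5)
obs 4: x=2 → posterior Gamma(15, 32/5)
obs 5: x=3 → posterior Gamma(18, 37/5)
obs 6: x=2 → posterior Gamma(20, 42/5)
obs 7: x=6 → posterior Gamma(26, 47/5)
obs 8: x=2 → posterior Gamma(28, 52/5)
obs 9: x=0 → posterior Gamma(28, 57/5)
obs 10: x=4 → posterior Gamma(32, 62/5)
obs 11: x=1 → posterior Gamma(33, 67/5)
obs 12: x=6 → posterior Gamma(39, 72/5)

alpha=39, beta=72/5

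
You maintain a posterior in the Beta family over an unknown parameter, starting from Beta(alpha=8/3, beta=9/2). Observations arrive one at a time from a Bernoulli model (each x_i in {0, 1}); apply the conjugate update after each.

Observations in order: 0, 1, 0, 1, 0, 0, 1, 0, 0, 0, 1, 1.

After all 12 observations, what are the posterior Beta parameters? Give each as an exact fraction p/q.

alpha=23/3, beta=23/2

obs 1: x=0 → posterior Beta(8/3, 11/2)
obs 2: x=1 → posterior Beta(11/3, 11/2)
obs 3: x=0 → posterior Beta(11/3, 13/2)
obs 4: x=1 → posterior Beta(14/3, 13/2)
obs 5: x=0 → posterior Beta(14/3, 15/2)
obs 6: x=0 → posterior Beta(14/3, 17/2)
obs 7: x=1 → posterior Beta(17/3, 17/2)
obs 8: x=0 → posterior Beta(17/3, 19/2)
obs 9: x=0 → posterior Beta(17/3, 21/2)
obs 10: x=0 → posterior Beta(17/3, 23/2)
obs 11: x=1 → posterior Beta(20/3, 23/2)
obs 12: x=1 → posterior Beta(23/3, 23/2)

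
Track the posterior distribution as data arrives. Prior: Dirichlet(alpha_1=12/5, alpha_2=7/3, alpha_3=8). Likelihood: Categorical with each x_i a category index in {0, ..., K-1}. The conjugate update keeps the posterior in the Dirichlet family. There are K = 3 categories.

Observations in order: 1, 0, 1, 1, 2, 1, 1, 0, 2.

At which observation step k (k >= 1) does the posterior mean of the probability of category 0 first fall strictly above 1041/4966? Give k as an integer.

obs 1: x=1 → posterior Dirichlet(12/5, 10/3, 8)
obs 2: x=0 → posterior Dirichlet(17/5, 10/3, 8)
obs 3: x=1 → posterior Dirichlet(17/5, 13/3, 8)
obs 4: x=1 → posterior Dirichlet(17/5, 16/3, 8)
obs 5: x=2 → posterior Dirichlet(17/5, 16/3, 9)
obs 6: x=1 → posterior Dirichlet(17/5, 19/3, 9)
obs 7: x=1 → posterior Dirichlet(17/5, 22/3, 9)
obs 8: x=0 → posterior Dirichlet(22/5, 22/3, 9)
obs 9: x=2 → posterior Dirichlet(22/5, 22/3, 10)

k = 2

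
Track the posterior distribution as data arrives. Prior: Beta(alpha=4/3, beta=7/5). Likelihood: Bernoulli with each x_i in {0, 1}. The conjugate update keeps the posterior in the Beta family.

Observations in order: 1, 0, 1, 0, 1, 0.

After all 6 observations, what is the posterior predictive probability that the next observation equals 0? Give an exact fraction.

66/131

obs 1: x=1 → posterior Beta(7/3, 7/5)
obs 2: x=0 → posterior Beta(7/3, 12/5)
obs 3: x=1 → posterior Beta(10/3, 12/5)
obs 4: x=0 → posterior Beta(10/3, 17/5)
obs 5: x=1 → posterior Beta(13/3, 17/5)
obs 6: x=0 → posterior Beta(13/3, 22/5)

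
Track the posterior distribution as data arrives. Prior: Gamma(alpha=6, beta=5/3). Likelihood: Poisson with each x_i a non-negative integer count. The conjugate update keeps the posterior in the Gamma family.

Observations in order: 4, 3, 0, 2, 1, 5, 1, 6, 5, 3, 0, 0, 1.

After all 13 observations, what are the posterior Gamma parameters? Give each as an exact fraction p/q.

obs 1: x=4 → posterior Gamma(10, 8/3)
obs 2: x=3 → posterior Gamma(13, 11/3)
obs 3: x=0 → posterior Gamma(13, 14/3)
obs 4: x=2 → posterior Gamma(15, 17/3)
obs 5: x=1 → posterior Gamma(16, 20/3)
obs 6: x=5 → posterior Gamma(21, 23/3)
obs 7: x=1 → posterior Gamma(22, 26/3)
obs 8: x=6 → posterior Gamma(28, 29/3)
obs 9: x=5 → posterior Gamma(33, 32/3)
obs 10: x=3 → posterior Gamma(36, 35/3)
obs 11: x=0 → posterior Gamma(36, 38/3)
obs 12: x=0 → posterior Gamma(36, 41/3)
obs 13: x=1 → posterior Gamma(37, 44/3)

alpha=37, beta=44/3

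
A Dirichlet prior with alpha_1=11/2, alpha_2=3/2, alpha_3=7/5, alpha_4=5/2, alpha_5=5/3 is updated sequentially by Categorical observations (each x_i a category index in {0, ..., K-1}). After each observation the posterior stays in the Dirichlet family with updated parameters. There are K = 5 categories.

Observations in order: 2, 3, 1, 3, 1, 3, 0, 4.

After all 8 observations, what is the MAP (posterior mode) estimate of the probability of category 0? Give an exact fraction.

obs 1: x=2 → posterior Dirichlet(11/2, 3/2, 12/5, 5/2, 5/3)
obs 2: x=3 → posterior Dirichlet(11/2, 3/2, 12/5, 7/2, 5/3)
obs 3: x=1 → posterior Dirichlet(11/2, 5/2, 12/5, 7/2, 5/3)
obs 4: x=3 → posterior Dirichlet(11/2, 5/2, 12/5, 9/2, 5/3)
obs 5: x=1 → posterior Dirichlet(11/2, 7/2, 12/5, 9/2, 5/3)
obs 6: x=3 → posterior Dirichlet(11/2, 7/2, 12/5, 11/2, 5/3)
obs 7: x=0 → posterior Dirichlet(13/2, 7/2, 12/5, 11/2, 5/3)
obs 8: x=4 → posterior Dirichlet(13/2, 7/2, 12/5, 11/2, 8/3)

165/467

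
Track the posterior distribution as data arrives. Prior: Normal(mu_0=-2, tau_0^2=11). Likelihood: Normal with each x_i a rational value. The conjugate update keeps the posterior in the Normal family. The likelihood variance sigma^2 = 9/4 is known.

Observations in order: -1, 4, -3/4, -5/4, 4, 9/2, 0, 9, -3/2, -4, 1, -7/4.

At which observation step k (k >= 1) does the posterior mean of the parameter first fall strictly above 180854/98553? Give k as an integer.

k = 8

obs 1: x=-1 → posterior Normal(-62/53, 99/53)
obs 2: x=4 → posterior Normal(114/97, 99/97)
obs 3: x=-3/4 → posterior Normal(27/47, 33/47)
obs 4: x=-5/4 → posterior Normal(26/185, 99/185)
obs 5: x=4 → posterior Normal(202/229, 99/229)
obs 6: x=9/2 → posterior Normal(400/273, 33/91)
obs 7: x=0 → posterior Normal(400/317, 99/317)
obs 8: x=9 → posterior Normal(796/361, 99/361)
obs 9: x=-3/2 → posterior Normal(146/81, 11/45)
obs 10: x=-4 → posterior Normal(554/449, 99/449)
obs 11: x=1 → posterior Normal(598/493, 99/493)
obs 12: x=-7/4 → posterior Normal(521/537, 33/179)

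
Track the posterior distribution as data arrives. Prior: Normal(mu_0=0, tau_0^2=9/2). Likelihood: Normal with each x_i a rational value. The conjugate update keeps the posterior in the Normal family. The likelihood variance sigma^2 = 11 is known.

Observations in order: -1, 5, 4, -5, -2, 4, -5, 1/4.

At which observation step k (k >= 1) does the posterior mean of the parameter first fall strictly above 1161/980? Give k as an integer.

k = 3

obs 1: x=-1 → posterior Normal(-9/31, 99/31)
obs 2: x=5 → posterior Normal(9/10, 99/40)
obs 3: x=4 → posterior Normal(72/49, 99/49)
obs 4: x=-5 → posterior Normal(27/58, 99/58)
obs 5: x=-2 → posterior Normal(9/67, 99/67)
obs 6: x=4 → posterior Normal(45/76, 99/76)
obs 7: x=-5 → posterior Normal(0, 99/85)
obs 8: x=1/4 → posterior Normal(9/376, 99/94)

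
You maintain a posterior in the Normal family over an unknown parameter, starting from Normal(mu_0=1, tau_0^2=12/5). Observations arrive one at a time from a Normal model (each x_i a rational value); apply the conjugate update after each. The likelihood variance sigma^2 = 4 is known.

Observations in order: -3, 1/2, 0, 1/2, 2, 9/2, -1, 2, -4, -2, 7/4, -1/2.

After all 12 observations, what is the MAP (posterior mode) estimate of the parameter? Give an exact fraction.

29/164

obs 1: x=-3 → posterior Normal(-1/2, 3/2)
obs 2: x=1/2 → posterior Normal(-5/22, 12/11)
obs 3: x=0 → posterior Normal(-5/28, 6/7)
obs 4: x=1/2 → posterior Normal(-1/17, 12/17)
obs 5: x=2 → posterior Normal(1/4, 3/5)
obs 6: x=9/2 → posterior Normal(37/46, 12/23)
obs 7: x=-1 → posterior Normal(31/52, 6/13)
obs 8: x=2 → posterior Normal(43/58, 12/29)
obs 9: x=-4 → posterior Normal(19/64, 3/8)
obs 10: x=-2 → posterior Normal(1/10, 12/35)
obs 11: x=7/4 → posterior Normal(35/152, 6/19)
obs 12: x=-1/2 → posterior Normal(29/164, 12/41)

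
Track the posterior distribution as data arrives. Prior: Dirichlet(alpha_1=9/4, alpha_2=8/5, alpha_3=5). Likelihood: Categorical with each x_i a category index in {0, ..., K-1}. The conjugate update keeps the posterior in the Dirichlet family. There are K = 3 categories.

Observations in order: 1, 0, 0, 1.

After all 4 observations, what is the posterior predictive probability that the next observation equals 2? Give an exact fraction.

100/257

obs 1: x=1 → posterior Dirichlet(9/4, 13/5, 5)
obs 2: x=0 → posterior Dirichlet(13/4, 13/5, 5)
obs 3: x=0 → posterior Dirichlet(17/4, 13/5, 5)
obs 4: x=1 → posterior Dirichlet(17/4, 18/5, 5)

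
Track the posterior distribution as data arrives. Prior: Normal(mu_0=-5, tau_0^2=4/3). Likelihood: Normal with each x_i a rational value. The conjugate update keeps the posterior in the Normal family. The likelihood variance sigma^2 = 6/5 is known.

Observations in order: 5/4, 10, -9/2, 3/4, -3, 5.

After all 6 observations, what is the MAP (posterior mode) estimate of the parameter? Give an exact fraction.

50/69

obs 1: x=5/4 → posterior Normal(-65/38, 12/19)
obs 2: x=10 → posterior Normal(135/58, 12/29)
obs 3: x=-9/2 → posterior Normal(15/26, 4/13)
obs 4: x=3/4 → posterior Normal(30/49, 12/49)
obs 5: x=-3 → posterior Normal(0, 12/59)
obs 6: x=5 → posterior Normal(50/69, 4/23)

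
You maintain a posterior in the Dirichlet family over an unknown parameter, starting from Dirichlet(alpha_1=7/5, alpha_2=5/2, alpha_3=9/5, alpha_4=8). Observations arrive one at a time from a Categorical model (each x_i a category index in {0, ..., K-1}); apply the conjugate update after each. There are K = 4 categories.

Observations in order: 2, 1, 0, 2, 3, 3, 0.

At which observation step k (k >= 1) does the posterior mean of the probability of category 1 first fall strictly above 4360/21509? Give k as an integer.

obs 1: x=2 → posterior Dirichlet(7/5, 5/2, 14/5, 8)
obs 2: x=1 → posterior Dirichlet(7/5, 7/2, 14/5, 8)
obs 3: x=0 → posterior Dirichlet(12/5, 7/2, 14/5, 8)
obs 4: x=2 → posterior Dirichlet(12/5, 7/2, 19/5, 8)
obs 5: x=3 → posterior Dirichlet(12/5, 7/2, 19/5, 9)
obs 6: x=3 → posterior Dirichlet(12/5, 7/2, 19/5, 10)
obs 7: x=0 → posterior Dirichlet(17/5, 7/2, 19/5, 10)

k = 2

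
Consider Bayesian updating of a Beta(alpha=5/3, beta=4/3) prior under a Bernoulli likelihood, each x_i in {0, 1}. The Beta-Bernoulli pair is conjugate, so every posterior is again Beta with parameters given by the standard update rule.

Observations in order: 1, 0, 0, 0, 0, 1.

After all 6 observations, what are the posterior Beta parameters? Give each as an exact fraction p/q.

obs 1: x=1 → posterior Beta(8/3, 4/3)
obs 2: x=0 → posterior Beta(8/3, 7/3)
obs 3: x=0 → posterior Beta(8/3, 10/3)
obs 4: x=0 → posterior Beta(8/3, 13/3)
obs 5: x=0 → posterior Beta(8/3, 16/3)
obs 6: x=1 → posterior Beta(11/3, 16/3)

alpha=11/3, beta=16/3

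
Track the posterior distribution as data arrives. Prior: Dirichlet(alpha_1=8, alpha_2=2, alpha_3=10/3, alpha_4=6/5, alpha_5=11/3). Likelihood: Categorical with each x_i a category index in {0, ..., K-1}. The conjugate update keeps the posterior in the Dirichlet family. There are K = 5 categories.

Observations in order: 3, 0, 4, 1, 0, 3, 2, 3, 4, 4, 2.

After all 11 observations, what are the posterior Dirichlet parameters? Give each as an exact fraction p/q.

obs 1: x=3 → posterior Dirichlet(8, 2, 10/3, 11/5, 11/3)
obs 2: x=0 → posterior Dirichlet(9, 2, 10/3, 11/5, 11/3)
obs 3: x=4 → posterior Dirichlet(9, 2, 10/3, 11/5, 14/3)
obs 4: x=1 → posterior Dirichlet(9, 3, 10/3, 11/5, 14/3)
obs 5: x=0 → posterior Dirichlet(10, 3, 10/3, 11/5, 14/3)
obs 6: x=3 → posterior Dirichlet(10, 3, 10/3, 16/5, 14/3)
obs 7: x=2 → posterior Dirichlet(10, 3, 13/3, 16/5, 14/3)
obs 8: x=3 → posterior Dirichlet(10, 3, 13/3, 21/5, 14/3)
obs 9: x=4 → posterior Dirichlet(10, 3, 13/3, 21/5, 17/3)
obs 10: x=4 → posterior Dirichlet(10, 3, 13/3, 21/5, 20/3)
obs 11: x=2 → posterior Dirichlet(10, 3, 16/3, 21/5, 20/3)

alpha_1=10, alpha_2=3, alpha_3=16/3, alpha_4=21/5, alpha_5=20/3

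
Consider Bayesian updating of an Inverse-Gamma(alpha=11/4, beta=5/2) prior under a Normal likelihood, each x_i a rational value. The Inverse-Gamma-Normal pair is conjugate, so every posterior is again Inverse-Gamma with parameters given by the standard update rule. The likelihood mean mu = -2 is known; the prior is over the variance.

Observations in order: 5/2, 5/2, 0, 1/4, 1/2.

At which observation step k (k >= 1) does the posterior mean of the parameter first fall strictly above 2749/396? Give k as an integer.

obs 1: x=5/2 → posterior Inverse-Gamma(13/4, 101/8)
obs 2: x=5/2 → posterior Inverse-Gamma(15/4, 91/4)
obs 3: x=0 → posterior Inverse-Gamma(17/4, 99/4)
obs 4: x=1/4 → posterior Inverse-Gamma(19/4, 873/32)
obs 5: x=1/2 → posterior Inverse-Gamma(21/4, 973/32)

k = 2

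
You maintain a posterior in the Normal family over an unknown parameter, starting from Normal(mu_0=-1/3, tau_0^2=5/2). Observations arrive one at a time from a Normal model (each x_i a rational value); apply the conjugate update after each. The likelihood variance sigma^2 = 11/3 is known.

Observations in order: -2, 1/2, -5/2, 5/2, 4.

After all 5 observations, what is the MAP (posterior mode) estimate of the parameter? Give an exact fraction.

obs 1: x=-2 → posterior Normal(-112/111, 55/37)
obs 2: x=1/2 → posterior Normal(-179/312, 55/52)
obs 3: x=-5/2 → posterior Normal(-202/201, 55/67)
obs 4: x=5/2 → posterior Normal(-179/492, 55/82)
obs 5: x=4 → posterior Normal(181/582, 55/97)

181/582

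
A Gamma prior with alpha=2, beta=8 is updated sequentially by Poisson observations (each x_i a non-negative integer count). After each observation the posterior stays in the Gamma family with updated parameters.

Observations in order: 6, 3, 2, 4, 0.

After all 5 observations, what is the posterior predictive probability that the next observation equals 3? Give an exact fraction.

obs 1: x=6 → posterior Gamma(8, 9)
obs 2: x=3 → posterior Gamma(11, 10)
obs 3: x=2 → posterior Gamma(13, 11)
obs 4: x=4 → posterior Gamma(17, 12)
obs 5: x=0 → posterior Gamma(17, 13)

8382253025880516457077/83668255425284801560576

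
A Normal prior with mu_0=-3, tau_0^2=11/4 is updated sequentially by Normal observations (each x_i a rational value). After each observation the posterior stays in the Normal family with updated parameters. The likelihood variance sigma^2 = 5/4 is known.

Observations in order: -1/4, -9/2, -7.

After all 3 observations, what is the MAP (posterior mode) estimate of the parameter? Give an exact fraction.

-577/152

obs 1: x=-1/4 → posterior Normal(-71/64, 55/64)
obs 2: x=-9/2 → posterior Normal(-269/108, 55/108)
obs 3: x=-7 → posterior Normal(-577/152, 55/152)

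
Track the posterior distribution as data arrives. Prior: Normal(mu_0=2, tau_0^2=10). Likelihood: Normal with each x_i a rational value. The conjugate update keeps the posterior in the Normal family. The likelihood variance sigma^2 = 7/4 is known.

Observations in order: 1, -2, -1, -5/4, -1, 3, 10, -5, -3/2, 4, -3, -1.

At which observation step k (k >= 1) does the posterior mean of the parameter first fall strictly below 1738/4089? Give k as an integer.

k = 2

obs 1: x=1 → posterior Normal(54/47, 70/47)
obs 2: x=-2 → posterior Normal(-26/87, 70/87)
obs 3: x=-1 → posterior Normal(-66/127, 70/127)
obs 4: x=-5/4 → posterior Normal(-116/167, 70/167)
obs 5: x=-1 → posterior Normal(-52/69, 70/207)
obs 6: x=3 → posterior Normal(-36/247, 70/247)
obs 7: x=10 → posterior Normal(52/41, 10/41)
obs 8: x=-5 → posterior Normal(164/327, 70/327)
obs 9: x=-3/2 → posterior Normal(104/367, 70/367)
obs 10: x=4 → posterior Normal(24/37, 70/407)
obs 11: x=-3 → posterior Normal(48/149, 70/447)
obs 12: x=-1 → posterior Normal(104/487, 70/487)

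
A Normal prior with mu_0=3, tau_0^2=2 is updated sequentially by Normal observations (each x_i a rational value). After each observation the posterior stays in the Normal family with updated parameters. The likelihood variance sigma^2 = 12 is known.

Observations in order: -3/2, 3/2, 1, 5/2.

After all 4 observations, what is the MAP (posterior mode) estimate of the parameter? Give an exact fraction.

43/20

obs 1: x=-3/2 → posterior Normal(33/14, 12/7)
obs 2: x=3/2 → posterior Normal(9/4, 3/2)
obs 3: x=1 → posterior Normal(19/9, 4/3)
obs 4: x=5/2 → posterior Normal(43/20, 6/5)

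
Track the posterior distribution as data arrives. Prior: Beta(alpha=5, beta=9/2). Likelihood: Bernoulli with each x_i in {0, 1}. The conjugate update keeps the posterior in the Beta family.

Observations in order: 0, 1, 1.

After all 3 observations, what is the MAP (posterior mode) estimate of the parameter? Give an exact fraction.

4/7

obs 1: x=0 → posterior Beta(5, 11/2)
obs 2: x=1 → posterior Beta(6, 11/2)
obs 3: x=1 → posterior Beta(7, 11/2)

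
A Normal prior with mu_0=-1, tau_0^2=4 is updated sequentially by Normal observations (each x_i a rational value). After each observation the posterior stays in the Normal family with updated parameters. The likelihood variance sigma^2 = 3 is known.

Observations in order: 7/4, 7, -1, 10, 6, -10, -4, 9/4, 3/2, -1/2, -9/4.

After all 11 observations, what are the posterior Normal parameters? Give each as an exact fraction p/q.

mu_0=40/47, tau_0^2=12/47

obs 1: x=7/4 → posterior Normal(4/7, 12/7)
obs 2: x=7 → posterior Normal(32/11, 12/11)
obs 3: x=-1 → posterior Normal(28/15, 4/5)
obs 4: x=10 → posterior Normal(68/19, 12/19)
obs 5: x=6 → posterior Normal(4, 12/23)
obs 6: x=-10 → posterior Normal(52/27, 4/9)
obs 7: x=-4 → posterior Normal(36/31, 12/31)
obs 8: x=9/4 → posterior Normal(9/7, 12/35)
obs 9: x=3/2 → posterior Normal(17/13, 4/13)
obs 10: x=-1/2 → posterior Normal(49/43, 12/43)
obs 11: x=-9/4 → posterior Normal(40/47, 12/47)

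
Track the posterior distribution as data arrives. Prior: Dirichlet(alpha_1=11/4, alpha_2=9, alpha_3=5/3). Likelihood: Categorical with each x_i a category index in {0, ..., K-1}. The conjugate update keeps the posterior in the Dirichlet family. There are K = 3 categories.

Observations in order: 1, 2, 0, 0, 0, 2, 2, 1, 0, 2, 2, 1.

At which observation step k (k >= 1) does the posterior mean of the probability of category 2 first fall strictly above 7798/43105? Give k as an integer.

k = 6

obs 1: x=1 → posterior Dirichlet(11/4, 10, 5/3)
obs 2: x=2 → posterior Dirichlet(11/4, 10, 8/3)
obs 3: x=0 → posterior Dirichlet(15/4, 10, 8/3)
obs 4: x=0 → posterior Dirichlet(19/4, 10, 8/3)
obs 5: x=0 → posterior Dirichlet(23/4, 10, 8/3)
obs 6: x=2 → posterior Dirichlet(23/4, 10, 11/3)
obs 7: x=2 → posterior Dirichlet(23/4, 10, 14/3)
obs 8: x=1 → posterior Dirichlet(23/4, 11, 14/3)
obs 9: x=0 → posterior Dirichlet(27/4, 11, 14/3)
obs 10: x=2 → posterior Dirichlet(27/4, 11, 17/3)
obs 11: x=2 → posterior Dirichlet(27/4, 11, 20/3)
obs 12: x=1 → posterior Dirichlet(27/4, 12, 20/3)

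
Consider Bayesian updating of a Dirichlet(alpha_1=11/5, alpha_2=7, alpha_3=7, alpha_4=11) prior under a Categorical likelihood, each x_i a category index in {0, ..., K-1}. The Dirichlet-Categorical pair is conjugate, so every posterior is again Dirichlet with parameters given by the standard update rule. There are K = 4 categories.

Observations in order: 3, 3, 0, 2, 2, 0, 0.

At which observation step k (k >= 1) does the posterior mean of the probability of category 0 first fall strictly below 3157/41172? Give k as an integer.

k = 2

obs 1: x=3 → posterior Dirichlet(11/5, 7, 7, 12)
obs 2: x=3 → posterior Dirichlet(11/5, 7, 7, 13)
obs 3: x=0 → posterior Dirichlet(16/5, 7, 7, 13)
obs 4: x=2 → posterior Dirichlet(16/5, 7, 8, 13)
obs 5: x=2 → posterior Dirichlet(16/5, 7, 9, 13)
obs 6: x=0 → posterior Dirichlet(21/5, 7, 9, 13)
obs 7: x=0 → posterior Dirichlet(26/5, 7, 9, 13)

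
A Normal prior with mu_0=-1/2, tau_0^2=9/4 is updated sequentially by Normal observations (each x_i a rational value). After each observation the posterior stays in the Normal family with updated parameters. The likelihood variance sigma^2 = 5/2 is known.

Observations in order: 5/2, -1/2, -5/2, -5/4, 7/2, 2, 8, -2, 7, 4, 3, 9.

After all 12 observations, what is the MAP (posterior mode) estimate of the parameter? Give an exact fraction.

obs 1: x=5/2 → posterior Normal(35/38, 45/38)
obs 2: x=-1/2 → posterior Normal(13/28, 45/56)
obs 3: x=-5/2 → posterior Normal(-19/74, 45/74)
obs 4: x=-5/4 → posterior Normal(-83/184, 45/92)
obs 5: x=7/2 → posterior Normal(43/220, 9/22)
obs 6: x=2 → posterior Normal(115/256, 45/128)
obs 7: x=8 → posterior Normal(403/292, 45/146)
obs 8: x=-2 → posterior Normal(331/328, 45/164)
obs 9: x=7 → posterior Normal(583/364, 45/182)
obs 10: x=4 → posterior Normal(727/400, 9/40)
obs 11: x=3 → posterior Normal(835/436, 45/218)
obs 12: x=9 → posterior Normal(1159/472, 45/236)

1159/472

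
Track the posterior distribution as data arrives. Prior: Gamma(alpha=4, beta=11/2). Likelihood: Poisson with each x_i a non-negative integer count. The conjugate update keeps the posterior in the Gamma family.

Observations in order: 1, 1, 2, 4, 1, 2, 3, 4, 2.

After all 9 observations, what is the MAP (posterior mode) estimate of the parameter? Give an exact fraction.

obs 1: x=1 → posterior Gamma(5, 13/2)
obs 2: x=1 → posterior Gamma(6, 15/2)
obs 3: x=2 → posterior Gamma(8, 17/2)
obs 4: x=4 → posterior Gamma(12, 19/2)
obs 5: x=1 → posterior Gamma(13, 21/2)
obs 6: x=2 → posterior Gamma(15, 23/2)
obs 7: x=3 → posterior Gamma(18, 25/2)
obs 8: x=4 → posterior Gamma(22, 27/2)
obs 9: x=2 → posterior Gamma(24, 29/2)

46/29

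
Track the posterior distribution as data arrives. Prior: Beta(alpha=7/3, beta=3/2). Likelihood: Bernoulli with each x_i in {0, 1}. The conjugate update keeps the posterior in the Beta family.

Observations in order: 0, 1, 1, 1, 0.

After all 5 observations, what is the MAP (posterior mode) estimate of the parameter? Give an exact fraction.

obs 1: x=0 → posterior Beta(7/3, 5/2)
obs 2: x=1 → posterior Beta(10/3, 5/2)
obs 3: x=1 → posterior Beta(13/3, 5/2)
obs 4: x=1 → posterior Beta(16/3, 5/2)
obs 5: x=0 → posterior Beta(16/3, 7/2)

26/41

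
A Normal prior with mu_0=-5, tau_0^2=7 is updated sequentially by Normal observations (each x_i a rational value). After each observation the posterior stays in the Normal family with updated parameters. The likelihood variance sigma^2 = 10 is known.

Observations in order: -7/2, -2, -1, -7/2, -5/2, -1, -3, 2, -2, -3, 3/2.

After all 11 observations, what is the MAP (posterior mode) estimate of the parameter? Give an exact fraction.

-176/87

obs 1: x=-7/2 → posterior Normal(-149/34, 70/17)
obs 2: x=-2 → posterior Normal(-59/16, 35/12)
obs 3: x=-1 → posterior Normal(-191/62, 70/31)
obs 4: x=-7/2 → posterior Normal(-60/19, 35/19)
obs 5: x=-5/2 → posterior Normal(-55/18, 14/9)
obs 6: x=-1 → posterior Normal(-289/104, 35/26)
obs 7: x=-3 → posterior Normal(-331/118, 70/59)
obs 8: x=2 → posterior Normal(-101/44, 35/33)
obs 9: x=-2 → posterior Normal(-331/146, 70/73)
obs 10: x=-3 → posterior Normal(-373/160, 7/8)
obs 11: x=3/2 → posterior Normal(-176/87, 70/87)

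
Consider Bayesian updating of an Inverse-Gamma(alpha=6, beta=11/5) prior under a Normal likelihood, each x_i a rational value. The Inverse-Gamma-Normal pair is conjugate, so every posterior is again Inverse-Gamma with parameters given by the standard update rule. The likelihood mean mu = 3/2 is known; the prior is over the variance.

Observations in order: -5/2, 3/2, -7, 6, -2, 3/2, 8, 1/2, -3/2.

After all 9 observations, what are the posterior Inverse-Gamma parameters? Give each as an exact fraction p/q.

obs 1: x=-5/2 → posterior Inverse-Gamma(13/2, 51/5)
obs 2: x=3/2 → posterior Inverse-Gamma(7, 51/5)
obs 3: x=-7 → posterior Inverse-Gamma(15/2, 1853/40)
obs 4: x=6 → posterior Inverse-Gamma(8, 1129/20)
obs 5: x=-2 → posterior Inverse-Gamma(17/2, 2503/40)
obs 6: x=3/2 → posterior Inverse-Gamma(9, 2503/40)
obs 7: x=8 → posterior Inverse-Gamma(19/2, 837/10)
obs 8: x=1/2 → posterior Inverse-Gamma(10, 421/5)
obs 9: x=-3/2 → posterior Inverse-Gamma(21/2, 887/10)

alpha=21/2, beta=887/10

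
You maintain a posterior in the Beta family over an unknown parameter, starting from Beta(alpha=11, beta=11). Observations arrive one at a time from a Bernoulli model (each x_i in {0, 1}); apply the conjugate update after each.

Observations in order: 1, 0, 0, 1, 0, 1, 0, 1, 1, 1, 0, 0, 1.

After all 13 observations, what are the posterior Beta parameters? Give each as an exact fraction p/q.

obs 1: x=1 → posterior Beta(12, 11)
obs 2: x=0 → posterior Beta(12, 12)
obs 3: x=0 → posterior Beta(12, 13)
obs 4: x=1 → posterior Beta(13, 13)
obs 5: x=0 → posterior Beta(13, 14)
obs 6: x=1 → posterior Beta(14, 14)
obs 7: x=0 → posterior Beta(14, 15)
obs 8: x=1 → posterior Beta(15, 15)
obs 9: x=1 → posterior Beta(16, 15)
obs 10: x=1 → posterior Beta(17, 15)
obs 11: x=0 → posterior Beta(17, 16)
obs 12: x=0 → posterior Beta(17, 17)
obs 13: x=1 → posterior Beta(18, 17)

alpha=18, beta=17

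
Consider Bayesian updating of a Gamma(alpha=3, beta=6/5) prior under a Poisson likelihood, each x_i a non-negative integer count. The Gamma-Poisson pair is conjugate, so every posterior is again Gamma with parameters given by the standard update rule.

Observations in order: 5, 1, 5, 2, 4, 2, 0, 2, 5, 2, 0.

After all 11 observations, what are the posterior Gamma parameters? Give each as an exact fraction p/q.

obs 1: x=5 → posterior Gamma(8, 11/5)
obs 2: x=1 → posterior Gamma(9, 16/5)
obs 3: x=5 → posterior Gamma(14, 21/5)
obs 4: x=2 → posterior Gamma(16, 26/5)
obs 5: x=4 → posterior Gamma(20, 31/5)
obs 6: x=2 → posterior Gamma(22, 36/5)
obs 7: x=0 → posterior Gamma(22, 41/5)
obs 8: x=2 → posterior Gamma(24, 46/5)
obs 9: x=5 → posterior Gamma(29, 51/5)
obs 10: x=2 → posterior Gamma(31, 56/5)
obs 11: x=0 → posterior Gamma(31, 61/5)

alpha=31, beta=61/5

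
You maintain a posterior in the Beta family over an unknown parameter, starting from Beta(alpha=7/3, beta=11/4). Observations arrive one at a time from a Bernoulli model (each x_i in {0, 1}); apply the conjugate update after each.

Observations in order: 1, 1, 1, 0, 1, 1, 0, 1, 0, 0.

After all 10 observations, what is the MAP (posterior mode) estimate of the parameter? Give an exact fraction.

obs 1: x=1 → posterior Beta(10/3, 11/4)
obs 2: x=1 → posterior Beta(13/3, 11/4)
obs 3: x=1 → posterior Beta(16/3, 11/4)
obs 4: x=0 → posterior Beta(16/3, 15/4)
obs 5: x=1 → posterior Beta(19/3, 15/4)
obs 6: x=1 → posterior Beta(22/3, 15/4)
obs 7: x=0 → posterior Beta(22/3, 19/4)
obs 8: x=1 → posterior Beta(25/3, 19/4)
obs 9: x=0 → posterior Beta(25/3, 23/4)
obs 10: x=0 → posterior Beta(25/3, 27/4)

88/157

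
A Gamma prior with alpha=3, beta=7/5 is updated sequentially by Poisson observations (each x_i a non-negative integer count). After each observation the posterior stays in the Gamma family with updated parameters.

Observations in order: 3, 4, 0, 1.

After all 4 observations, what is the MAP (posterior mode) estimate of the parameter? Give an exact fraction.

50/27

obs 1: x=3 → posterior Gamma(6, 12/5)
obs 2: x=4 → posterior Gamma(10, 17/5)
obs 3: x=0 → posterior Gamma(10, 22/5)
obs 4: x=1 → posterior Gamma(11, 27/5)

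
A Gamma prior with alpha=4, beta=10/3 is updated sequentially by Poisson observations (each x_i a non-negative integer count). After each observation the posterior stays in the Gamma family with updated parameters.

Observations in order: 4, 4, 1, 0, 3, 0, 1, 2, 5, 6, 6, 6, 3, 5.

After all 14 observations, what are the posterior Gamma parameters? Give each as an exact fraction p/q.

alpha=50, beta=52/3

obs 1: x=4 → posterior Gamma(8, 13/3)
obs 2: x=4 → posterior Gamma(12, 16/3)
obs 3: x=1 → posterior Gamma(13, 19/3)
obs 4: x=0 → posterior Gamma(13, 22/3)
obs 5: x=3 → posterior Gamma(16, 25/3)
obs 6: x=0 → posterior Gamma(16, 28/3)
obs 7: x=1 → posterior Gamma(17, 31/3)
obs 8: x=2 → posterior Gamma(19, 34/3)
obs 9: x=5 → posterior Gamma(24, 37/3)
obs 10: x=6 → posterior Gamma(30, 40/3)
obs 11: x=6 → posterior Gamma(36, 43/3)
obs 12: x=6 → posterior Gamma(42, 46/3)
obs 13: x=3 → posterior Gamma(45, 49/3)
obs 14: x=5 → posterior Gamma(50, 52/3)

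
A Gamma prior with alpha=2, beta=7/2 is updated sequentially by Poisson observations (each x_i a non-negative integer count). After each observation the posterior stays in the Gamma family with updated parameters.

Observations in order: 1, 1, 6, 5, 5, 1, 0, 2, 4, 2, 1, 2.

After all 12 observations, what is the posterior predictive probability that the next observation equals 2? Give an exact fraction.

33865241475354900141883515769653680475992753111104/129110040087761027839616029934664535539337183380513

obs 1: x=1 → posterior Gamma(3, 9/2)
obs 2: x=1 → posterior Gamma(4, 11/2)
obs 3: x=6 → posterior Gamma(10, 13/2)
obs 4: x=5 → posterior Gamma(15, 15/2)
obs 5: x=5 → posterior Gamma(20, 17/2)
obs 6: x=1 → posterior Gamma(21, 19/2)
obs 7: x=0 → posterior Gamma(21, 21/2)
obs 8: x=2 → posterior Gamma(23, 23/2)
obs 9: x=4 → posterior Gamma(27, 25/2)
obs 10: x=2 → posterior Gamma(29, 27/2)
obs 11: x=1 → posterior Gamma(30, 29/2)
obs 12: x=2 → posterior Gamma(32, 31/2)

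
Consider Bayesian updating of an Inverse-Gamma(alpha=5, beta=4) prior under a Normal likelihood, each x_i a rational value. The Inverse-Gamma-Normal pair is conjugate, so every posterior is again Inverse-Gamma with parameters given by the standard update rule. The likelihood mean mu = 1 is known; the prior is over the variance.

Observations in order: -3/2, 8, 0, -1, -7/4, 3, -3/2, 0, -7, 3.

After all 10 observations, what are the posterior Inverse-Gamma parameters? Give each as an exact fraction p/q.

alpha=10, beta=2481/32

obs 1: x=-3/2 → posterior Inverse-Gamma(11/2, 57/8)
obs 2: x=8 → posterior Inverse-Gamma(6, 253/8)
obs 3: x=0 → posterior Inverse-Gamma(13/2, 257/8)
obs 4: x=-1 → posterior Inverse-Gamma(7, 273/8)
obs 5: x=-7/4 → posterior Inverse-Gamma(15/2, 1213/32)
obs 6: x=3 → posterior Inverse-Gamma(8, 1277/32)
obs 7: x=-3/2 → posterior Inverse-Gamma(17/2, 1377/32)
obs 8: x=0 → posterior Inverse-Gamma(9, 1393/32)
obs 9: x=-7 → posterior Inverse-Gamma(19/2, 2417/32)
obs 10: x=3 → posterior Inverse-Gamma(10, 2481/32)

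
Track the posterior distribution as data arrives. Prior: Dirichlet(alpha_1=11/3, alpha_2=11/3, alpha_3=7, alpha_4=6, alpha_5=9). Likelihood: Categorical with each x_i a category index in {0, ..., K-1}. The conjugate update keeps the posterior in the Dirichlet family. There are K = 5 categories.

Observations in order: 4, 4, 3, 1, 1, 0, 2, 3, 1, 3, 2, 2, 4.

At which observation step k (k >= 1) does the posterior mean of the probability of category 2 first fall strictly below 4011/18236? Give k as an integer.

k = 3

obs 1: x=4 → posterior Dirichlet(11/3, 11/3, 7, 6, 10)
obs 2: x=4 → posterior Dirichlet(11/3, 11/3, 7, 6, 11)
obs 3: x=3 → posterior Dirichlet(11/3, 11/3, 7, 7, 11)
obs 4: x=1 → posterior Dirichlet(11/3, 14/3, 7, 7, 11)
obs 5: x=1 → posterior Dirichlet(11/3, 17/3, 7, 7, 11)
obs 6: x=0 → posterior Dirichlet(14/3, 17/3, 7, 7, 11)
obs 7: x=2 → posterior Dirichlet(14/3, 17/3, 8, 7, 11)
obs 8: x=3 → posterior Dirichlet(14/3, 17/3, 8, 8, 11)
obs 9: x=1 → posterior Dirichlet(14/3, 20/3, 8, 8, 11)
obs 10: x=3 → posterior Dirichlet(14/3, 20/3, 8, 9, 11)
obs 11: x=2 → posterior Dirichlet(14/3, 20/3, 9, 9, 11)
obs 12: x=2 → posterior Dirichlet(14/3, 20/3, 10, 9, 11)
obs 13: x=4 → posterior Dirichlet(14/3, 20/3, 10, 9, 12)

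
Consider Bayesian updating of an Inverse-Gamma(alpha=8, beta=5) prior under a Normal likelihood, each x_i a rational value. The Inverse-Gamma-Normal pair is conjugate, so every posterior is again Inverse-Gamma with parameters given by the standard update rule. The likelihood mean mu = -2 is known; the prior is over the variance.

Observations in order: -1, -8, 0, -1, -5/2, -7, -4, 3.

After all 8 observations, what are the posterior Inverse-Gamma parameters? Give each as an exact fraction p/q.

obs 1: x=-1 → posterior Inverse-Gamma(17/2, 11/2)
obs 2: x=-8 → posterior Inverse-Gamma(9, 47/2)
obs 3: x=0 → posterior Inverse-Gamma(19/2, 51/2)
obs 4: x=-1 → posterior Inverse-Gamma(10, 26)
obs 5: x=-5/2 → posterior Inverse-Gamma(21/2, 209/8)
obs 6: x=-7 → posterior Inverse-Gamma(11, 309/8)
obs 7: x=-4 → posterior Inverse-Gamma(23/2, 325/8)
obs 8: x=3 → posterior Inverse-Gamma(12, 425/8)

alpha=12, beta=425/8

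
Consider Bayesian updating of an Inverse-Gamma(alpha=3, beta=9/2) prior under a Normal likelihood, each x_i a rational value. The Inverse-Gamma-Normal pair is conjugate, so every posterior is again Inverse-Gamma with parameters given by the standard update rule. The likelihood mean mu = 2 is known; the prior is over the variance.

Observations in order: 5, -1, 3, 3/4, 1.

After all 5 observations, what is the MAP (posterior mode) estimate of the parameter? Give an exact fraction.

489/208

obs 1: x=5 → posterior Inverse-Gamma(7/2, 9)
obs 2: x=-1 → posterior Inverse-Gamma(4, 27/2)
obs 3: x=3 → posterior Inverse-Gamma(9/2, 14)
obs 4: x=3/4 → posterior Inverse-Gamma(5, 473/32)
obs 5: x=1 → posterior Inverse-Gamma(11/2, 489/32)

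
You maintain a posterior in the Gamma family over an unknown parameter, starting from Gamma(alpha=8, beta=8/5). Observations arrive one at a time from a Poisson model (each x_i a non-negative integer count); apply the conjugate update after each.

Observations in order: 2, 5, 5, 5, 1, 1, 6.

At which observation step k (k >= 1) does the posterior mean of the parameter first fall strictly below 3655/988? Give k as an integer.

obs 1: x=2 → posterior Gamma(10, 13/5)
obs 2: x=5 → posterior Gamma(15, 18/5)
obs 3: x=5 → posterior Gamma(20, 23/5)
obs 4: x=5 → posterior Gamma(25, 28/5)
obs 5: x=1 → posterior Gamma(26, 33/5)
obs 6: x=1 → posterior Gamma(27, 38/5)
obs 7: x=6 → posterior Gamma(33, 43/5)

k = 6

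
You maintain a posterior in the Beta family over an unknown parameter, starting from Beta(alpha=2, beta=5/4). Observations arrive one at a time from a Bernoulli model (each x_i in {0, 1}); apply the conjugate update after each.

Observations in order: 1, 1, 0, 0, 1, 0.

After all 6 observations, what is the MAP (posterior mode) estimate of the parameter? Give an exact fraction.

16/29

obs 1: x=1 → posterior Beta(3, 5/4)
obs 2: x=1 → posterior Beta(4, 5/4)
obs 3: x=0 → posterior Beta(4, 9/4)
obs 4: x=0 → posterior Beta(4, 13/4)
obs 5: x=1 → posterior Beta(5, 13/4)
obs 6: x=0 → posterior Beta(5, 17/4)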